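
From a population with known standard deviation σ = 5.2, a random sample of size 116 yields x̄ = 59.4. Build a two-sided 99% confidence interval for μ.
(58.16, 60.64)

z-interval (σ known):
z* = 2.576 for 99% confidence

Margin of error = z* · σ/√n = 2.576 · 5.2/√116 = 1.24

CI: (59.4 - 1.24, 59.4 + 1.24) = (58.16, 60.64)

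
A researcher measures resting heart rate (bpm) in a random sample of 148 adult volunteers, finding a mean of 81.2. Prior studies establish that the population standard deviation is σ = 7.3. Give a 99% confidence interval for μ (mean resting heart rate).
(79.65, 82.75)

z-interval (σ known):
z* = 2.576 for 99% confidence

Margin of error = z* · σ/√n = 2.576 · 7.3/√148 = 1.55

CI: (81.2 - 1.55, 81.2 + 1.55) = (79.65, 82.75)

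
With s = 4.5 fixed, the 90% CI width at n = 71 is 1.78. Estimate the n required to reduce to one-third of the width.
n ≈ 639

CI width ∝ 1/√n
To reduce width by factor 3, need √n to grow by 3 → need 3² = 9 times as many samples.

Current: n = 71, width = 1.78
New: n = 639, width ≈ 0.59

Width reduced by factor of 1.78/0.59 = 3.02.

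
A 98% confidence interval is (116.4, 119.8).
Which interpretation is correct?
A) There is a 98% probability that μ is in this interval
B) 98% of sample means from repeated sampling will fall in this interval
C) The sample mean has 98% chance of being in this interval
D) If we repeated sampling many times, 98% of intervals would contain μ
D

A) Wrong — μ is fixed; the randomness lives in the interval, not in μ.
B) Wrong — coverage applies to intervals containing μ, not to future x̄ values.
C) Wrong — x̄ is observed and sits in the interval by construction.
D) Correct — this is the frequentist long-run coverage interpretation.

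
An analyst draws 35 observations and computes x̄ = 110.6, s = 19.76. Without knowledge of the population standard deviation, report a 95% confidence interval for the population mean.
(103.81, 117.39)

t-interval (σ unknown):
df = n - 1 = 34
t* = 2.032 for 95% confidence

Margin of error = t* · s/√n = 2.032 · 19.76/√35 = 6.79

CI: (103.81, 117.39)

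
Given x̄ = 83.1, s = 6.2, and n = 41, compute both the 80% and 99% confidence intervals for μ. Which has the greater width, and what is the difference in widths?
99% CI is wider by 2.72

df = 40
80% CI: t* = 1.303, (81.84, 84.36), width = 2 · t* · s/√n = 2.52
99% CI: t* = 2.704, (80.48, 85.72), width = 2 · t* · s/√n = 5.24

The 99% CI is wider by 5.24 - 2.52 = 2.72.
Higher confidence requires a wider interval.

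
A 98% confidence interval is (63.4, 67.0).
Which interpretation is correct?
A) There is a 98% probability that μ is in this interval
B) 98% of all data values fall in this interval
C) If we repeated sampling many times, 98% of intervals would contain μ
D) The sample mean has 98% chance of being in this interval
C

A) Wrong — μ is fixed; the randomness lives in the interval, not in μ.
B) Wrong — a CI is about the parameter μ, not individual data values.
C) Correct — this is the frequentist long-run coverage interpretation.
D) Wrong — x̄ is observed and sits in the interval by construction.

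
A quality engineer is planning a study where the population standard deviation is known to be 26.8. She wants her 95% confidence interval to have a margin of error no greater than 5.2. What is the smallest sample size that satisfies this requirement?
n ≥ 103

For margin E ≤ 5.2:
n ≥ (z* · σ / E)²
n ≥ (1.960 · 26.8 / 5.2)²
n ≥ 102.04

Minimum n = 103 (rounding up)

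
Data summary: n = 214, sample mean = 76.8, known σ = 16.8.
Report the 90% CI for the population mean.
(74.91, 78.69)

z-interval (σ known):
z* = 1.645 for 90% confidence

Margin of error = z* · σ/√n = 1.645 · 16.8/√214 = 1.89

CI: (76.8 - 1.89, 76.8 + 1.89) = (74.91, 78.69)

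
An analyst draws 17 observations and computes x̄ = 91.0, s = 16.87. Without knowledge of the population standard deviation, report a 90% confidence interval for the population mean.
(83.86, 98.14)

t-interval (σ unknown):
df = n - 1 = 16
t* = 1.746 for 90% confidence

Margin of error = t* · s/√n = 1.746 · 16.87/√17 = 7.14

CI: (83.86, 98.14)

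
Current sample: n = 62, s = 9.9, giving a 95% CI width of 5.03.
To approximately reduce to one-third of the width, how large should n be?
n ≈ 558

CI width ∝ 1/√n
To reduce width by factor 3, need √n to grow by 3 → need 3² = 9 times as many samples.

Current: n = 62, width = 5.03
New: n = 558, width ≈ 1.65

Width reduced by factor of 5.03/1.65 = 3.05.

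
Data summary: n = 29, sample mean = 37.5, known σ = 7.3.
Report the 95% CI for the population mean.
(34.84, 40.16)

z-interval (σ known):
z* = 1.960 for 95% confidence

Margin of error = z* · σ/√n = 1.960 · 7.3/√29 = 2.66

CI: (37.5 - 2.66, 37.5 + 2.66) = (34.84, 40.16)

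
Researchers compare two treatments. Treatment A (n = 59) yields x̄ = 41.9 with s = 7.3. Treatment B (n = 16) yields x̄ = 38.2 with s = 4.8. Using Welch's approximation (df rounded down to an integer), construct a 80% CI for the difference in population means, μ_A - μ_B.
(1.70, 5.70)

Difference: x̄₁ - x̄₂ = 3.70
SE = √(s₁²/n₁ + s₂²/n₂) = √(7.3²/59 + 4.8²/16) = 1.5308
df = 36.05 → 36 (Welch–Satterthwaite, rounded down)
t* = 1.306

CI: 3.70 ± 1.306 · 1.5308 = 3.70 ± 2.00 = (1.70, 5.70)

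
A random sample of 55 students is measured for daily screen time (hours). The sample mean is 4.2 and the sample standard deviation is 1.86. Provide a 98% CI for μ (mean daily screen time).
(3.60, 4.80)

t-interval (σ unknown):
df = n - 1 = 54
t* = 2.397 for 98% confidence

Margin of error = t* · s/√n = 2.397 · 1.86/√55 = 0.60

CI: (3.60, 4.80)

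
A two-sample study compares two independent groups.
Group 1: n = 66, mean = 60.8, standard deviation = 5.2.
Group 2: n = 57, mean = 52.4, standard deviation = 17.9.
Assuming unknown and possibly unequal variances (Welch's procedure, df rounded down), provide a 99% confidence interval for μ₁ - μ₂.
(1.88, 14.92)

Difference: x̄₁ - x̄₂ = 8.40
SE = √(s₁²/n₁ + s₂²/n₂) = √(5.2²/66 + 17.9²/57) = 2.4558
df = 64.17 → 64 (Welch–Satterthwaite, rounded down)
t* = 2.655

CI: 8.40 ± 2.655 · 2.4558 = 8.40 ± 6.52 = (1.88, 14.92)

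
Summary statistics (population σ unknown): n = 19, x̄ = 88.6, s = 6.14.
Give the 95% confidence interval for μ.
(85.64, 91.56)

t-interval (σ unknown):
df = n - 1 = 18
t* = 2.101 for 95% confidence

Margin of error = t* · s/√n = 2.101 · 6.14/√19 = 2.96

CI: (85.64, 91.56)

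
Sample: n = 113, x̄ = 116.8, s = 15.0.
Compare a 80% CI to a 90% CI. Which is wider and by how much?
90% CI is wider by 1.04

df = 112
80% CI: t* = 1.289, (114.98, 118.62), width = 2 · t* · s/√n = 3.64
90% CI: t* = 1.659, (114.46, 119.14), width = 2 · t* · s/√n = 4.68

The 90% CI is wider by 4.68 - 3.64 = 1.04.
Higher confidence requires a wider interval.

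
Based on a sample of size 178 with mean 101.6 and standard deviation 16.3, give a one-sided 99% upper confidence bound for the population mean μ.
μ ≤ 104.47

Upper bound (one-sided):
t* = 2.348 (one-sided for 99%)
Upper bound = x̄ + t* · s/√n = 101.6 + 2.348 · 16.3/√178 = 104.47

We are 99% confident that μ ≤ 104.47.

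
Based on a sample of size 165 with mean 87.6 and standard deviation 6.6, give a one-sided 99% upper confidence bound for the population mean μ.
μ ≤ 88.81

Upper bound (one-sided):
t* = 2.349 (one-sided for 99%)
Upper bound = x̄ + t* · s/√n = 87.6 + 2.349 · 6.6/√165 = 88.81

We are 99% confident that μ ≤ 88.81.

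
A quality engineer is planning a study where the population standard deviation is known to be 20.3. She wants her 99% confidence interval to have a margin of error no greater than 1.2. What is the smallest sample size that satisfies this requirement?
n ≥ 1899

For margin E ≤ 1.2:
n ≥ (z* · σ / E)²
n ≥ (2.576 · 20.3 / 1.2)²
n ≥ 1898.98

Minimum n = 1899 (rounding up)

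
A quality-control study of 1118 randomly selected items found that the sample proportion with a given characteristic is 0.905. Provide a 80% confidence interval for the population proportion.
(0.894, 0.916)

Proportion CI:
SE = √(p̂(1-p̂)/n) = √(0.905 · 0.095 / 1118) = 0.00877

z* = 1.282
Margin = z* · SE = 1.282 · 0.00877 = 0.0112

CI: 0.905 ± 0.0112 = (0.894, 0.916)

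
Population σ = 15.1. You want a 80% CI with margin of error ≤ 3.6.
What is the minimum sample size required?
n ≥ 29

For margin E ≤ 3.6:
n ≥ (z* · σ / E)²
n ≥ (1.282 · 15.1 / 3.6)²
n ≥ 28.92

Minimum n = 29 (rounding up)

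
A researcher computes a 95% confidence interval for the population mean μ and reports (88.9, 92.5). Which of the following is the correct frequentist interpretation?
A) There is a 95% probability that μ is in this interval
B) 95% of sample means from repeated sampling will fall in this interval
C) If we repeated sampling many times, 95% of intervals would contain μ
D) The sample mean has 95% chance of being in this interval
C

A) Wrong — μ is fixed; the randomness lives in the interval, not in μ.
B) Wrong — coverage applies to intervals containing μ, not to future x̄ values.
C) Correct — this is the frequentist long-run coverage interpretation.
D) Wrong — x̄ is observed and sits in the interval by construction.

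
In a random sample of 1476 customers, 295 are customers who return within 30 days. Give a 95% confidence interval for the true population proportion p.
(0.179, 0.220)

Proportion CI:
p̂ = 295/1476 = 0.19986
SE = √(p̂(1-p̂)/n) = √(0.19986 · 0.80014 / 1476) = 0.01041

z* = 1.960
Margin = z* · SE = 1.960 · 0.01041 = 0.0204

CI: 0.19986 ± 0.0204 = (0.179, 0.220)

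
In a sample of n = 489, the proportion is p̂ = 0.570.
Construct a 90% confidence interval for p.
(0.533, 0.607)

Proportion CI:
SE = √(p̂(1-p̂)/n) = √(0.570 · 0.430 / 489) = 0.02239

z* = 1.645
Margin = z* · SE = 1.645 · 0.02239 = 0.0368

CI: 0.570 ± 0.0368 = (0.533, 0.607)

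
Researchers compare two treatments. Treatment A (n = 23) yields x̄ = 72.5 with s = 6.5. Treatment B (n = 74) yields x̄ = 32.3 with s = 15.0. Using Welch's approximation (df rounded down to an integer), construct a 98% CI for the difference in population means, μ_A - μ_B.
(34.96, 45.44)

Difference: x̄₁ - x̄₂ = 40.20
SE = √(s₁²/n₁ + s₂²/n₂) = √(6.5²/23 + 15.0²/74) = 2.2085
df = 84.96 → 84 (Welch–Satterthwaite, rounded down)
t* = 2.372

CI: 40.20 ± 2.372 · 2.2085 = 40.20 ± 5.24 = (34.96, 45.44)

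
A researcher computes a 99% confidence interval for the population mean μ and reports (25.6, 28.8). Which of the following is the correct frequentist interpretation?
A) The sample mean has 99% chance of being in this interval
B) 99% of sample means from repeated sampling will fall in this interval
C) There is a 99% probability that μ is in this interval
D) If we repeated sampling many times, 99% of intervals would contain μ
D

A) Wrong — x̄ is observed and sits in the interval by construction.
B) Wrong — coverage applies to intervals containing μ, not to future x̄ values.
C) Wrong — μ is fixed; the randomness lives in the interval, not in μ.
D) Correct — this is the frequentist long-run coverage interpretation.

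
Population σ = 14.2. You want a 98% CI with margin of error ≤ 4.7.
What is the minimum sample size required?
n ≥ 50

For margin E ≤ 4.7:
n ≥ (z* · σ / E)²
n ≥ (2.326 · 14.2 / 4.7)²
n ≥ 49.39

Minimum n = 50 (rounding up)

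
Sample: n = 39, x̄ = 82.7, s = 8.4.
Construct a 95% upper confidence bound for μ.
μ ≤ 84.97

Upper bound (one-sided):
t* = 1.686 (one-sided for 95%)
Upper bound = x̄ + t* · s/√n = 82.7 + 1.686 · 8.4/√39 = 84.97

We are 95% confident that μ ≤ 84.97.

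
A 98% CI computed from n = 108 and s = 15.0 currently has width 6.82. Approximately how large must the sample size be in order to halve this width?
n ≈ 432

CI width ∝ 1/√n
To reduce width by factor 2, need √n to grow by 2 → need 2² = 4 times as many samples.

Current: n = 108, width = 6.82
New: n = 432, width ≈ 3.37

Width reduced by factor of 6.82/3.37 = 2.02.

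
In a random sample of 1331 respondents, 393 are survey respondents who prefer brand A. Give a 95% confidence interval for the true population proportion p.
(0.271, 0.320)

Proportion CI:
p̂ = 393/1331 = 0.29527
SE = √(p̂(1-p̂)/n) = √(0.29527 · 0.70473 / 1331) = 0.01250

z* = 1.960
Margin = z* · SE = 1.960 · 0.01250 = 0.0245

CI: 0.29527 ± 0.0245 = (0.271, 0.320)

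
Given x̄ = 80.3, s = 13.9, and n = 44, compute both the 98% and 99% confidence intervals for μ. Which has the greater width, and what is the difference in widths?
99% CI is wider by 1.16

df = 43
98% CI: t* = 2.416, (75.24, 85.36), width = 2 · t* · s/√n = 10.13
99% CI: t* = 2.695, (74.65, 85.95), width = 2 · t* · s/√n = 11.29

The 99% CI is wider by 11.29 - 10.13 = 1.16.
Higher confidence requires a wider interval.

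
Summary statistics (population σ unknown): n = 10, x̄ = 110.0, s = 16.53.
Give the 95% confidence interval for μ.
(98.18, 121.82)

t-interval (σ unknown):
df = n - 1 = 9
t* = 2.262 for 95% confidence

Margin of error = t* · s/√n = 2.262 · 16.53/√10 = 11.82

CI: (98.18, 121.82)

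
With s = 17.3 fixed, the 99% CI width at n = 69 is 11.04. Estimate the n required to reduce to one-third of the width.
n ≈ 621

CI width ∝ 1/√n
To reduce width by factor 3, need √n to grow by 3 → need 3² = 9 times as many samples.

Current: n = 69, width = 11.04
New: n = 621, width ≈ 3.59

Width reduced by factor of 11.04/3.59 = 3.08.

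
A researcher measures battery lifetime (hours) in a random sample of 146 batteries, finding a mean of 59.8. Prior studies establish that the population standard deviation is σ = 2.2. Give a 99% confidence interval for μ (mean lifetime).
(59.33, 60.27)

z-interval (σ known):
z* = 2.576 for 99% confidence

Margin of error = z* · σ/√n = 2.576 · 2.2/√146 = 0.47

CI: (59.8 - 0.47, 59.8 + 0.47) = (59.33, 60.27)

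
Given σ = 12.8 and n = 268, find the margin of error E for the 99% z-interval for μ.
Margin of error = 2.01

Margin of error = z* · σ/√n
= 2.576 · 12.8/√268
= 2.576 · 12.8/16.3707
= 2.01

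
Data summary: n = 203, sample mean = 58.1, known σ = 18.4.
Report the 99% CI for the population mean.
(54.77, 61.43)

z-interval (σ known):
z* = 2.576 for 99% confidence

Margin of error = z* · σ/√n = 2.576 · 18.4/√203 = 3.33

CI: (58.1 - 3.33, 58.1 + 3.33) = (54.77, 61.43)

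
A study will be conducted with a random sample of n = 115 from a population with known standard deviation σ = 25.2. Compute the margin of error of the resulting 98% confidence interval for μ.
Margin of error = 5.47

Margin of error = z* · σ/√n
= 2.326 · 25.2/√115
= 2.326 · 25.2/10.7238
= 5.47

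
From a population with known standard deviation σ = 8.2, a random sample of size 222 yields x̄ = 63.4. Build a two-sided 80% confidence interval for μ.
(62.69, 64.11)

z-interval (σ known):
z* = 1.282 for 80% confidence

Margin of error = z* · σ/√n = 1.282 · 8.2/√222 = 0.71

CI: (63.4 - 0.71, 63.4 + 0.71) = (62.69, 64.11)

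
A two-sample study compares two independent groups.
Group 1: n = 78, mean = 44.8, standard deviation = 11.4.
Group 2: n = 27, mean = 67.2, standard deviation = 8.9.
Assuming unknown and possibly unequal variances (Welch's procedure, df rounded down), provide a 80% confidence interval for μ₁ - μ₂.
(-25.18, -19.62)

Difference: x̄₁ - x̄₂ = -22.40
SE = √(s₁²/n₁ + s₂²/n₂) = √(11.4²/78 + 8.9²/27) = 2.1447
df = 57.64 → 57 (Welch–Satterthwaite, rounded down)
t* = 1.297

CI: -22.40 ± 1.297 · 2.1447 = -22.40 ± 2.78 = (-25.18, -19.62)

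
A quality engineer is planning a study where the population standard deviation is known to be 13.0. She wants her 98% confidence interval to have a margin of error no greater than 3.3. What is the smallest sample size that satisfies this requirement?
n ≥ 84

For margin E ≤ 3.3:
n ≥ (z* · σ / E)²
n ≥ (2.326 · 13.0 / 3.3)²
n ≥ 83.96

Minimum n = 84 (rounding up)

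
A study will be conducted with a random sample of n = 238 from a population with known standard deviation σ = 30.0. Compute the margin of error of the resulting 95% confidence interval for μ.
Margin of error = 3.81

Margin of error = z* · σ/√n
= 1.960 · 30.0/√238
= 1.960 · 30.0/15.4272
= 3.81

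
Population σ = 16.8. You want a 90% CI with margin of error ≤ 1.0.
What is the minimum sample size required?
n ≥ 764

For margin E ≤ 1.0:
n ≥ (z* · σ / E)²
n ≥ (1.645 · 16.8 / 1.0)²
n ≥ 763.75

Minimum n = 764 (rounding up)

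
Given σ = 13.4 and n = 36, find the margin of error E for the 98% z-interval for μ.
Margin of error = 5.19

Margin of error = z* · σ/√n
= 2.326 · 13.4/√36
= 2.326 · 13.4/6.0000
= 5.19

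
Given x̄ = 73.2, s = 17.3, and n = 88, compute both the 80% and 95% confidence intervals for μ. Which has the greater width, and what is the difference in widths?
95% CI is wider by 2.57

df = 87
80% CI: t* = 1.291, (70.82, 75.58), width = 2 · t* · s/√n = 4.76
95% CI: t* = 1.988, (69.53, 76.87), width = 2 · t* · s/√n = 7.33

The 95% CI is wider by 7.33 - 4.76 = 2.57.
Higher confidence requires a wider interval.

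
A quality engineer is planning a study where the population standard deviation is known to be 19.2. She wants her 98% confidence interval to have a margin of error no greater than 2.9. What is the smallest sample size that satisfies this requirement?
n ≥ 238

For margin E ≤ 2.9:
n ≥ (z* · σ / E)²
n ≥ (2.326 · 19.2 / 2.9)²
n ≥ 237.15

Minimum n = 238 (rounding up)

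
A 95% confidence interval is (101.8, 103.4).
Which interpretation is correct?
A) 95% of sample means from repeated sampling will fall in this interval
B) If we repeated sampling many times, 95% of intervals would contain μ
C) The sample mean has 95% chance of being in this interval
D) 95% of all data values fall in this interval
B

A) Wrong — coverage applies to intervals containing μ, not to future x̄ values.
B) Correct — this is the frequentist long-run coverage interpretation.
C) Wrong — x̄ is observed and sits in the interval by construction.
D) Wrong — a CI is about the parameter μ, not individual data values.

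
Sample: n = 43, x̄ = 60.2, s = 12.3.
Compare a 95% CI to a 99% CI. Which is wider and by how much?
99% CI is wider by 2.55

df = 42
95% CI: t* = 2.018, (56.41, 63.99), width = 2 · t* · s/√n = 7.57
99% CI: t* = 2.698, (55.14, 65.26), width = 2 · t* · s/√n = 10.12

The 99% CI is wider by 10.12 - 7.57 = 2.55.
Higher confidence requires a wider interval.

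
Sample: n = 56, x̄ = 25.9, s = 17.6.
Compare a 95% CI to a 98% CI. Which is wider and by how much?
98% CI is wider by 1.84

df = 55
95% CI: t* = 2.004, (21.19, 30.61), width = 2 · t* · s/√n = 9.43
98% CI: t* = 2.396, (20.26, 31.54), width = 2 · t* · s/√n = 11.27

The 98% CI is wider by 11.27 - 9.43 = 1.84.
Higher confidence requires a wider interval.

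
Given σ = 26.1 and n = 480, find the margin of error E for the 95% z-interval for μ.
Margin of error = 2.33

Margin of error = z* · σ/√n
= 1.960 · 26.1/√480
= 1.960 · 26.1/21.9089
= 2.33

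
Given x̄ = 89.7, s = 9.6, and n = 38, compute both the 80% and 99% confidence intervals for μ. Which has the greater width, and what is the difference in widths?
99% CI is wider by 4.40

df = 37
80% CI: t* = 1.305, (87.67, 91.73), width = 2 · t* · s/√n = 4.06
99% CI: t* = 2.715, (85.47, 93.93), width = 2 · t* · s/√n = 8.46

The 99% CI is wider by 8.46 - 4.06 = 4.40.
Higher confidence requires a wider interval.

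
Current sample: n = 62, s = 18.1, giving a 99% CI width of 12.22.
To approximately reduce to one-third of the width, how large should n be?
n ≈ 558

CI width ∝ 1/√n
To reduce width by factor 3, need √n to grow by 3 → need 3² = 9 times as many samples.

Current: n = 62, width = 12.22
New: n = 558, width ≈ 3.96

Width reduced by factor of 12.22/3.96 = 3.09.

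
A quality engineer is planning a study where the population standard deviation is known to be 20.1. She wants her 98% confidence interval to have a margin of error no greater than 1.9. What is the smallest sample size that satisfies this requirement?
n ≥ 606

For margin E ≤ 1.9:
n ≥ (z* · σ / E)²
n ≥ (2.326 · 20.1 / 1.9)²
n ≥ 605.49

Minimum n = 606 (rounding up)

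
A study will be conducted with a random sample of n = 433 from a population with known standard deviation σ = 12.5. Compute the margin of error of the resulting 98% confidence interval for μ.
Margin of error = 1.40

Margin of error = z* · σ/√n
= 2.326 · 12.5/√433
= 2.326 · 12.5/20.8087
= 1.40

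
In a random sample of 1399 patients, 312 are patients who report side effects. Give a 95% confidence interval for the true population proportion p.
(0.201, 0.245)

Proportion CI:
p̂ = 312/1399 = 0.22302
SE = √(p̂(1-p̂)/n) = √(0.22302 · 0.77698 / 1399) = 0.01113

z* = 1.960
Margin = z* · SE = 1.960 · 0.01113 = 0.0218

CI: 0.22302 ± 0.0218 = (0.201, 0.245)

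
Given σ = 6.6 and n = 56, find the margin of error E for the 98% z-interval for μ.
Margin of error = 2.05

Margin of error = z* · σ/√n
= 2.326 · 6.6/√56
= 2.326 · 6.6/7.4833
= 2.05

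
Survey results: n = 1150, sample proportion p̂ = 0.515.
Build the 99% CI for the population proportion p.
(0.477, 0.553)

Proportion CI:
SE = √(p̂(1-p̂)/n) = √(0.515 · 0.485 / 1150) = 0.01474

z* = 2.576
Margin = z* · SE = 2.576 · 0.01474 = 0.0380

CI: 0.515 ± 0.0380 = (0.477, 0.553)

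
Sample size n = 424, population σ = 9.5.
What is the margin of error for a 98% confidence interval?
Margin of error = 1.07

Margin of error = z* · σ/√n
= 2.326 · 9.5/√424
= 2.326 · 9.5/20.5913
= 1.07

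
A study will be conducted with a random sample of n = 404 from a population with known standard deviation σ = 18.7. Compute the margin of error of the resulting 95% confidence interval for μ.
Margin of error = 1.82

Margin of error = z* · σ/√n
= 1.960 · 18.7/√404
= 1.960 · 18.7/20.0998
= 1.82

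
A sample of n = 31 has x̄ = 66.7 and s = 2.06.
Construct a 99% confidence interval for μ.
(65.68, 67.72)

t-interval (σ unknown):
df = n - 1 = 30
t* = 2.750 for 99% confidence

Margin of error = t* · s/√n = 2.750 · 2.06/√31 = 1.02

CI: (65.68, 67.72)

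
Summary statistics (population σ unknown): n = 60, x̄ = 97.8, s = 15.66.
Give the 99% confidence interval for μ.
(92.42, 103.18)

t-interval (σ unknown):
df = n - 1 = 59
t* = 2.662 for 99% confidence

Margin of error = t* · s/√n = 2.662 · 15.66/√60 = 5.38

CI: (92.42, 103.18)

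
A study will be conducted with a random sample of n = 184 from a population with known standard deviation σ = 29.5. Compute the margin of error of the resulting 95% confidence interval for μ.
Margin of error = 4.26

Margin of error = z* · σ/√n
= 1.960 · 29.5/√184
= 1.960 · 29.5/13.5647
= 4.26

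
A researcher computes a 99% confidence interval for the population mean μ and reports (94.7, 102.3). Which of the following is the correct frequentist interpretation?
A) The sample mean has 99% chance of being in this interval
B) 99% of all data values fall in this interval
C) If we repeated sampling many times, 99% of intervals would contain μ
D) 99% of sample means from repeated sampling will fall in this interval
C

A) Wrong — x̄ is observed and sits in the interval by construction.
B) Wrong — a CI is about the parameter μ, not individual data values.
C) Correct — this is the frequentist long-run coverage interpretation.
D) Wrong — coverage applies to intervals containing μ, not to future x̄ values.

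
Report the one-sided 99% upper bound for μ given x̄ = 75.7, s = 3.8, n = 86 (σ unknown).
μ ≤ 76.67

Upper bound (one-sided):
t* = 2.371 (one-sided for 99%)
Upper bound = x̄ + t* · s/√n = 75.7 + 2.371 · 3.8/√86 = 76.67

We are 99% confident that μ ≤ 76.67.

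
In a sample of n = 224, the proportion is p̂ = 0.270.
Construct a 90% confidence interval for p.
(0.221, 0.319)

Proportion CI:
SE = √(p̂(1-p̂)/n) = √(0.270 · 0.730 / 224) = 0.02966

z* = 1.645
Margin = z* · SE = 1.645 · 0.02966 = 0.0488

CI: 0.270 ± 0.0488 = (0.221, 0.319)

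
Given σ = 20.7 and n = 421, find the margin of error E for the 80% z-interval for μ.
Margin of error = 1.29

Margin of error = z* · σ/√n
= 1.282 · 20.7/√421
= 1.282 · 20.7/20.5183
= 1.29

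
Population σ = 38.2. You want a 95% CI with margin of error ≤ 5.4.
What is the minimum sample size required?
n ≥ 193

For margin E ≤ 5.4:
n ≥ (z* · σ / E)²
n ≥ (1.960 · 38.2 / 5.4)²
n ≥ 192.24

Minimum n = 193 (rounding up)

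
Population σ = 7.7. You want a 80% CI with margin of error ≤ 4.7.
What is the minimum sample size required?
n ≥ 5

For margin E ≤ 4.7:
n ≥ (z* · σ / E)²
n ≥ (1.282 · 7.7 / 4.7)²
n ≥ 4.41

Minimum n = 5 (rounding up)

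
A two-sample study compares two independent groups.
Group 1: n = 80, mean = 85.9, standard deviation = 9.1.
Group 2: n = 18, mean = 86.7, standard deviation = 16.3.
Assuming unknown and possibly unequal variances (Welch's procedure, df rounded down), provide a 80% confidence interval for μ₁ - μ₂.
(-6.08, 4.48)

Difference: x̄₁ - x̄₂ = -0.80
SE = √(s₁²/n₁ + s₂²/n₂) = √(9.1²/80 + 16.3²/18) = 3.9744
df = 19.45 → 19 (Welch–Satterthwaite, rounded down)
t* = 1.328

CI: -0.80 ± 1.328 · 3.9744 = -0.80 ± 5.28 = (-6.08, 4.48)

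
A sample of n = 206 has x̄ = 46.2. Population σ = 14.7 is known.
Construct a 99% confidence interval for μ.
(43.56, 48.84)

z-interval (σ known):
z* = 2.576 for 99% confidence

Margin of error = z* · σ/√n = 2.576 · 14.7/√206 = 2.64

CI: (46.2 - 2.64, 46.2 + 2.64) = (43.56, 48.84)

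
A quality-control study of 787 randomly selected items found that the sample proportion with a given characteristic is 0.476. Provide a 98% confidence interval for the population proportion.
(0.435, 0.517)

Proportion CI:
SE = √(p̂(1-p̂)/n) = √(0.476 · 0.524 / 787) = 0.01780

z* = 2.326
Margin = z* · SE = 2.326 · 0.01780 = 0.0414

CI: 0.476 ± 0.0414 = (0.435, 0.517)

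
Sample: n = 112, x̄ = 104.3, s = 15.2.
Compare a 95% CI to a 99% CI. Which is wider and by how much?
99% CI is wider by 1.84

df = 111
95% CI: t* = 1.982, (101.45, 107.15), width = 2 · t* · s/√n = 5.69
99% CI: t* = 2.621, (100.54, 108.06), width = 2 · t* · s/√n = 7.53

The 99% CI is wider by 7.53 - 5.69 = 1.84.
Higher confidence requires a wider interval.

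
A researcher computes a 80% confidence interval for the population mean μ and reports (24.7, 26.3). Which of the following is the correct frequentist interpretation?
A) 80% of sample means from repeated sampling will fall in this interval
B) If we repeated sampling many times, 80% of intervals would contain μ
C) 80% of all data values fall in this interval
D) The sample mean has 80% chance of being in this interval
B

A) Wrong — coverage applies to intervals containing μ, not to future x̄ values.
B) Correct — this is the frequentist long-run coverage interpretation.
C) Wrong — a CI is about the parameter μ, not individual data values.
D) Wrong — x̄ is observed and sits in the interval by construction.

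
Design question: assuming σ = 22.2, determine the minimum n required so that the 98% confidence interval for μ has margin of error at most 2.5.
n ≥ 427

For margin E ≤ 2.5:
n ≥ (z* · σ / E)²
n ≥ (2.326 · 22.2 / 2.5)²
n ≥ 426.62

Minimum n = 427 (rounding up)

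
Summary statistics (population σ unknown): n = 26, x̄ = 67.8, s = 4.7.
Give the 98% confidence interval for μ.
(65.51, 70.09)

t-interval (σ unknown):
df = n - 1 = 25
t* = 2.485 for 98% confidence

Margin of error = t* · s/√n = 2.485 · 4.7/√26 = 2.29

CI: (65.51, 70.09)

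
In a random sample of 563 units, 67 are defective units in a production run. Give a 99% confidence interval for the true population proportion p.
(0.084, 0.154)

Proportion CI:
p̂ = 67/563 = 0.11901
SE = √(p̂(1-p̂)/n) = √(0.11901 · 0.88099 / 563) = 0.01365

z* = 2.576
Margin = z* · SE = 2.576 · 0.01365 = 0.0352

CI: 0.11901 ± 0.0352 = (0.084, 0.154)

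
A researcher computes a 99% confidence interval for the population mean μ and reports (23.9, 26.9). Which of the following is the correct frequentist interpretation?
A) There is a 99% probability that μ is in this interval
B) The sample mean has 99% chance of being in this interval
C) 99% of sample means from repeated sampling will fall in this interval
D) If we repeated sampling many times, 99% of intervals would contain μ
D

A) Wrong — μ is fixed; the randomness lives in the interval, not in μ.
B) Wrong — x̄ is observed and sits in the interval by construction.
C) Wrong — coverage applies to intervals containing μ, not to future x̄ values.
D) Correct — this is the frequentist long-run coverage interpretation.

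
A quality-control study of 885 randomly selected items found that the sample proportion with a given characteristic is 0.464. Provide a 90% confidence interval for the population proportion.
(0.436, 0.492)

Proportion CI:
SE = √(p̂(1-p̂)/n) = √(0.464 · 0.536 / 885) = 0.01676

z* = 1.645
Margin = z* · SE = 1.645 · 0.01676 = 0.0276

CI: 0.464 ± 0.0276 = (0.436, 0.492)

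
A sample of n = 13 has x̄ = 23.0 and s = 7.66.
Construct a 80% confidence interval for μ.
(20.12, 25.88)

t-interval (σ unknown):
df = n - 1 = 12
t* = 1.356 for 80% confidence

Margin of error = t* · s/√n = 1.356 · 7.66/√13 = 2.88

CI: (20.12, 25.88)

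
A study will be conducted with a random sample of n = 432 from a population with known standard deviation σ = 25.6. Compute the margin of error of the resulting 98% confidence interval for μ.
Margin of error = 2.86

Margin of error = z* · σ/√n
= 2.326 · 25.6/√432
= 2.326 · 25.6/20.7846
= 2.86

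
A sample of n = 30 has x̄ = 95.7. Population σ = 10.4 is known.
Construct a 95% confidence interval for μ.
(91.98, 99.42)

z-interval (σ known):
z* = 1.960 for 95% confidence

Margin of error = z* · σ/√n = 1.960 · 10.4/√30 = 3.72

CI: (95.7 - 3.72, 95.7 + 3.72) = (91.98, 99.42)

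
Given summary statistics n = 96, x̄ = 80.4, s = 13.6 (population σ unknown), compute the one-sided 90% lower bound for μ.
μ ≥ 78.61

Lower bound (one-sided):
t* = 1.291 (one-sided for 90%)
Lower bound = x̄ - t* · s/√n = 80.4 - 1.291 · 13.6/√96 = 78.61

We are 90% confident that μ ≥ 78.61.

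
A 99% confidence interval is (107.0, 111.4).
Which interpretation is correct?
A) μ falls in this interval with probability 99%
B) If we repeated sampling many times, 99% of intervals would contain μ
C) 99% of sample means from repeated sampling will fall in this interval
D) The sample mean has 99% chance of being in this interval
B

A) Wrong — μ is fixed; the randomness lives in the interval, not in μ.
B) Correct — this is the frequentist long-run coverage interpretation.
C) Wrong — coverage applies to intervals containing μ, not to future x̄ values.
D) Wrong — x̄ is observed and sits in the interval by construction.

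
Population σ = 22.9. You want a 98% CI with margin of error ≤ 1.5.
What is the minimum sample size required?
n ≥ 1261

For margin E ≤ 1.5:
n ≥ (z* · σ / E)²
n ≥ (2.326 · 22.9 / 1.5)²
n ≥ 1260.98

Minimum n = 1261 (rounding up)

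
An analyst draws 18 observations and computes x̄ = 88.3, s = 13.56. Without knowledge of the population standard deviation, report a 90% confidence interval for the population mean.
(82.74, 93.86)

t-interval (σ unknown):
df = n - 1 = 17
t* = 1.740 for 90% confidence

Margin of error = t* · s/√n = 1.740 · 13.56/√18 = 5.56

CI: (82.74, 93.86)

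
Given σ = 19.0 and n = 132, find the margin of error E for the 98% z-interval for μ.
Margin of error = 3.85

Margin of error = z* · σ/√n
= 2.326 · 19.0/√132
= 2.326 · 19.0/11.4891
= 3.85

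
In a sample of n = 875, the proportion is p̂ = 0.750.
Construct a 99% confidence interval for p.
(0.712, 0.788)

Proportion CI:
SE = √(p̂(1-p̂)/n) = √(0.750 · 0.250 / 875) = 0.01464

z* = 2.576
Margin = z* · SE = 2.576 · 0.01464 = 0.0377

CI: 0.750 ± 0.0377 = (0.712, 0.788)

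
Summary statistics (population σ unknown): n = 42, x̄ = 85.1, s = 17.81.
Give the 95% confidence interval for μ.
(79.55, 90.65)

t-interval (σ unknown):
df = n - 1 = 41
t* = 2.020 for 95% confidence

Margin of error = t* · s/√n = 2.020 · 17.81/√42 = 5.55

CI: (79.55, 90.65)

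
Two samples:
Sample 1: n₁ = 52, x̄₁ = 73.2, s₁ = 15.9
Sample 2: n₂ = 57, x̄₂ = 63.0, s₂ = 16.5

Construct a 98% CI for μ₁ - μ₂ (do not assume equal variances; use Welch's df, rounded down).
(2.87, 17.53)

Difference: x̄₁ - x̄₂ = 10.20
SE = √(s₁²/n₁ + s₂²/n₂) = √(15.9²/52 + 16.5²/57) = 3.1045
df = 106.67 → 106 (Welch–Satterthwaite, rounded down)
t* = 2.362

CI: 10.20 ± 2.362 · 3.1045 = 10.20 ± 7.33 = (2.87, 17.53)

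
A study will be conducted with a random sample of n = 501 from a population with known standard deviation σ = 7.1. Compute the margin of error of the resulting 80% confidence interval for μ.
Margin of error = 0.41

Margin of error = z* · σ/√n
= 1.282 · 7.1/√501
= 1.282 · 7.1/22.3830
= 0.41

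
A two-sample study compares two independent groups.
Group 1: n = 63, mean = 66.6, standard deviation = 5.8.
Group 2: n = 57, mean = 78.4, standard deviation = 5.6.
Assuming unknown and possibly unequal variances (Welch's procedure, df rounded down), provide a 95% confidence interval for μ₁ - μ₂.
(-13.86, -9.74)

Difference: x̄₁ - x̄₂ = -11.80
SE = √(s₁²/n₁ + s₂²/n₂) = √(5.8²/63 + 5.6²/57) = 1.0412
df = 117.49 → 117 (Welch–Satterthwaite, rounded down)
t* = 1.980

CI: -11.80 ± 1.980 · 1.0412 = -11.80 ± 2.06 = (-13.86, -9.74)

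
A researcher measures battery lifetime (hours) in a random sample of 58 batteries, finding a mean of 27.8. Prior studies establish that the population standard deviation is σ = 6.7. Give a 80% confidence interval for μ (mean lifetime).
(26.67, 28.93)

z-interval (σ known):
z* = 1.282 for 80% confidence

Margin of error = z* · σ/√n = 1.282 · 6.7/√58 = 1.13

CI: (27.8 - 1.13, 27.8 + 1.13) = (26.67, 28.93)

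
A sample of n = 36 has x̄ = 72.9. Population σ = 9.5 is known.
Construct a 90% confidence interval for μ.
(70.30, 75.50)

z-interval (σ known):
z* = 1.645 for 90% confidence

Margin of error = z* · σ/√n = 1.645 · 9.5/√36 = 2.60

CI: (72.9 - 2.60, 72.9 + 2.60) = (70.30, 75.50)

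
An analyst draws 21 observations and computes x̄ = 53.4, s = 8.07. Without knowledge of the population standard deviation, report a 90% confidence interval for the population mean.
(50.36, 56.44)

t-interval (σ unknown):
df = n - 1 = 20
t* = 1.725 for 90% confidence

Margin of error = t* · s/√n = 1.725 · 8.07/√21 = 3.04

CI: (50.36, 56.44)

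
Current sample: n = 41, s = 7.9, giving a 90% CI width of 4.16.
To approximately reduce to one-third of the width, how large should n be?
n ≈ 369

CI width ∝ 1/√n
To reduce width by factor 3, need √n to grow by 3 → need 3² = 9 times as many samples.

Current: n = 41, width = 4.16
New: n = 369, width ≈ 1.36

Width reduced by factor of 4.16/1.36 = 3.06.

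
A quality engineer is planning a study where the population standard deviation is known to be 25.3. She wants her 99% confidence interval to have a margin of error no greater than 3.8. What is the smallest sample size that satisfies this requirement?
n ≥ 295

For margin E ≤ 3.8:
n ≥ (z* · σ / E)²
n ≥ (2.576 · 25.3 / 3.8)²
n ≥ 294.15

Minimum n = 295 (rounding up)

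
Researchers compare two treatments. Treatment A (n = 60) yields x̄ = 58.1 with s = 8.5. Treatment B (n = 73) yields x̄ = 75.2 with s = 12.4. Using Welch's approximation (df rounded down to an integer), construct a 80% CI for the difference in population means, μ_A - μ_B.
(-19.44, -14.76)

Difference: x̄₁ - x̄₂ = -17.10
SE = √(s₁²/n₁ + s₂²/n₂) = √(8.5²/60 + 12.4²/73) = 1.8195
df = 127.14 → 127 (Welch–Satterthwaite, rounded down)
t* = 1.288

CI: -17.10 ± 1.288 · 1.8195 = -17.10 ± 2.34 = (-19.44, -14.76)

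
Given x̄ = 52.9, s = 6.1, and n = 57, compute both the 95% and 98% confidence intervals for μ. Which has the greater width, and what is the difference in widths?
98% CI is wider by 0.63

df = 56
95% CI: t* = 2.003, (51.28, 54.52), width = 2 · t* · s/√n = 3.24
98% CI: t* = 2.395, (50.96, 54.84), width = 2 · t* · s/√n = 3.87

The 98% CI is wider by 3.87 - 3.24 = 0.63.
Higher confidence requires a wider interval.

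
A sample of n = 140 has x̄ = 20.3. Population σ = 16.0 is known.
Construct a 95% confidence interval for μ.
(17.65, 22.95)

z-interval (σ known):
z* = 1.960 for 95% confidence

Margin of error = z* · σ/√n = 1.960 · 16.0/√140 = 2.65

CI: (20.3 - 2.65, 20.3 + 2.65) = (17.65, 22.95)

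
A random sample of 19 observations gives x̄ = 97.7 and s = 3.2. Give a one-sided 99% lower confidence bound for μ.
μ ≥ 95.83

Lower bound (one-sided):
t* = 2.552 (one-sided for 99%)
Lower bound = x̄ - t* · s/√n = 97.7 - 2.552 · 3.2/√19 = 95.83

We are 99% confident that μ ≥ 95.83.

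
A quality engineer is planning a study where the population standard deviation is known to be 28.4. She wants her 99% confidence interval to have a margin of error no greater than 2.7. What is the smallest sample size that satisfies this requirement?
n ≥ 735

For margin E ≤ 2.7:
n ≥ (z* · σ / E)²
n ≥ (2.576 · 28.4 / 2.7)²
n ≥ 734.18

Minimum n = 735 (rounding up)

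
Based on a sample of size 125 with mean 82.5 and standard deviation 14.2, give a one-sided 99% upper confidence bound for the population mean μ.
μ ≤ 85.49

Upper bound (one-sided):
t* = 2.357 (one-sided for 99%)
Upper bound = x̄ + t* · s/√n = 82.5 + 2.357 · 14.2/√125 = 85.49

We are 99% confident that μ ≤ 85.49.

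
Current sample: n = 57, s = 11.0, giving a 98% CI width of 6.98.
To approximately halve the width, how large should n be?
n ≈ 228

CI width ∝ 1/√n
To reduce width by factor 2, need √n to grow by 2 → need 2² = 4 times as many samples.

Current: n = 57, width = 6.98
New: n = 228, width ≈ 3.41

Width reduced by factor of 6.98/3.41 = 2.05.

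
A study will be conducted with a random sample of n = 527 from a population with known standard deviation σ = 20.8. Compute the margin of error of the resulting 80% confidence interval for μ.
Margin of error = 1.16

Margin of error = z* · σ/√n
= 1.282 · 20.8/√527
= 1.282 · 20.8/22.9565
= 1.16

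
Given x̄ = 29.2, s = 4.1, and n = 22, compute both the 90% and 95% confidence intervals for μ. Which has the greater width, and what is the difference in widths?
95% CI is wider by 0.63

df = 21
90% CI: t* = 1.721, (27.70, 30.70), width = 2 · t* · s/√n = 3.01
95% CI: t* = 2.080, (27.38, 31.02), width = 2 · t* · s/√n = 3.64

The 95% CI is wider by 3.64 - 3.01 = 0.63.
Higher confidence requires a wider interval.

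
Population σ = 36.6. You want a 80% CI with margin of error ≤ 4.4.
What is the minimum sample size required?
n ≥ 114

For margin E ≤ 4.4:
n ≥ (z* · σ / E)²
n ≥ (1.282 · 36.6 / 4.4)²
n ≥ 113.72

Minimum n = 114 (rounding up)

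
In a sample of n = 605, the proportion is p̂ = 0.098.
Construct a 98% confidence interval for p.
(0.070, 0.126)

Proportion CI:
SE = √(p̂(1-p̂)/n) = √(0.098 · 0.902 / 605) = 0.01209

z* = 2.326
Margin = z* · SE = 2.326 · 0.01209 = 0.0281

CI: 0.098 ± 0.0281 = (0.070, 0.126)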